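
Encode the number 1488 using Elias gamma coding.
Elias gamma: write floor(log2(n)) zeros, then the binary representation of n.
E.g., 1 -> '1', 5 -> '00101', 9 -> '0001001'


num_bits = floor(log2(1488)) + 1 = 11
leading_zeros = num_bits - 1 = 10
binary(1488) = 10111010000

Elias gamma(1488) = '0000000000' + '10111010000' = 000000000010111010000 (21 bits)


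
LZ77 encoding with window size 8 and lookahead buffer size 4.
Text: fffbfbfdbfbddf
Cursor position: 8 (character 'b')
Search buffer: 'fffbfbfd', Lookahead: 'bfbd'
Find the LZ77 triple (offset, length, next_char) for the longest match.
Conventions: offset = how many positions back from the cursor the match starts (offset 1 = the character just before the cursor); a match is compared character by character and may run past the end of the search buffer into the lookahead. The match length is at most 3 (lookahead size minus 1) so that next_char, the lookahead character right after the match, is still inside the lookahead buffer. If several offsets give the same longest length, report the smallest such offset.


Try each offset into the search buffer:
  offset=1 (pos 7, char 'd'): match length 0
  offset=2 (pos 6, char 'f'): match length 0
  offset=3 (pos 5, char 'b'): match length 2
  offset=4 (pos 4, char 'f'): match length 0
  offset=5 (pos 3, char 'b'): match length 3
  offset=6 (pos 2, char 'f'): match length 0
  offset=7 (pos 1, char 'f'): match length 0
  offset=8 (pos 0, char 'f'): match length 0
Longest match has length 3 at offset 5.
next_char = character at position 8 + 3 = 11 -> 'd'

Best match: offset=5, length=3 (matching 'bfb' starting at position 3)
LZ77 triple: (5, 3, 'd')


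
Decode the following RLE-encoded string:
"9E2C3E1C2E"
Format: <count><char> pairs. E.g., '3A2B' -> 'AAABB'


Expanding each <count><char> pair:
  9E -> 'EEEEEEEEE'
  2C -> 'CC'
  3E -> 'EEE'
  1C -> 'C'
  2E -> 'EE'

Decoded = EEEEEEEEECCEEECEE


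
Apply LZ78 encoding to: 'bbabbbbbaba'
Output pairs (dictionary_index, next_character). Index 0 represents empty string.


LZ78 encoding steps:
Dictionary: {0: ''}
Step 1: w='' (idx 0), next='b' -> output (0, 'b'), add 'b' as idx 1
Step 2: w='b' (idx 1), next='a' -> output (1, 'a'), add 'ba' as idx 2
Step 3: w='b' (idx 1), next='b' -> output (1, 'b'), add 'bb' as idx 3
Step 4: w='bb' (idx 3), next='b' -> output (3, 'b'), add 'bbb' as idx 4
Step 5: w='' (idx 0), next='a' -> output (0, 'a'), add 'a' as idx 5
Step 6: w='ba' (idx 2), end of input -> output (2, '')


Encoded: [(0, 'b'), (1, 'a'), (1, 'b'), (3, 'b'), (0, 'a'), (2, '')]


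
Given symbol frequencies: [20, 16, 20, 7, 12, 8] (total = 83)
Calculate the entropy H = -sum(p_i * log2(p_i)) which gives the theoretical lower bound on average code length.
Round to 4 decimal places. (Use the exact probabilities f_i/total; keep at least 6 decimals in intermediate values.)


Per-symbol terms -p_i * log2(p_i) with p_i = f_i/83:
  p = 20/83 = 0.240964: log2(p) = -2.053111, -p*log2(p) = 0.494726
  p = 16/83 = 0.192771: log2(p) = -2.375039, -p*log2(p) = 0.457839
  p = 20/83 = 0.240964: log2(p) = -2.053111, -p*log2(p) = 0.494726
  p = 7/83 = 0.084337: log2(p) = -3.567685, -p*log2(p) = 0.300889
  p = 12/83 = 0.144578: log2(p) = -2.790077, -p*log2(p) = 0.403385
  p = 8/83 = 0.096386: log2(p) = -3.375039, -p*log2(p) = 0.325305
H = 0.494726 + 0.457839 + 0.494726 + 0.300889 + 0.403385 + 0.325305 = 2.476870

H = 2.4769 bits/symbol


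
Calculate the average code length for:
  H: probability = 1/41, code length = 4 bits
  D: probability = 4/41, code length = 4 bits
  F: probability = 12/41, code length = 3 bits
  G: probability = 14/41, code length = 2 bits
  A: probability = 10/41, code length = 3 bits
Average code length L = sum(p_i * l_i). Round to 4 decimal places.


Weighted contributions p_i * l_i:
  H: (1/41) * 4 = 4/41
  D: (4/41) * 4 = 16/41
  F: (12/41) * 3 = 36/41
  G: (14/41) * 2 = 28/41
  A: (10/41) * 3 = 30/41
Sum = (4 + 16 + 36 + 28 + 30)/41 = 114/41

L = 114/41 = 2.7805 bits/symbol


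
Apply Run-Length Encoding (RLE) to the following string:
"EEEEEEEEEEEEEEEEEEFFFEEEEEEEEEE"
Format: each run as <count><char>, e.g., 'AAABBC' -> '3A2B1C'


Scanning runs left to right:
  i=0: run of 'E' x 18 -> '18E'
  i=18: run of 'F' x 3 -> '3F'
  i=21: run of 'E' x 10 -> '10E'

RLE = 18E3F10E


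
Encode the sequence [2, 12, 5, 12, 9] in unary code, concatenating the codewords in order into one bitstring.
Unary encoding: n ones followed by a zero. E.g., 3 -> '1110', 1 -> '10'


Encode each number as n ones followed by a terminating 0:
  2 -> 110 (3 bits)
  12 -> 1111111111110 (13 bits)
  5 -> 111110 (6 bits)
  12 -> 1111111111110 (13 bits)
  9 -> 1111111110 (10 bits)
Total length = 3 + 13 + 6 + 13 + 10 = 45 bits.

Unary([2, 12, 5, 12, 9]) = 110111111111111011111011111111111101111111110 (45 bits)


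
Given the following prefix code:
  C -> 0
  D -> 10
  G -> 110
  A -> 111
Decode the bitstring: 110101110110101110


Decoding step by step:
Bits 110 -> G
Bits 10 -> D
Bits 111 -> A
Bits 0 -> C
Bits 110 -> G
Bits 10 -> D
Bits 111 -> A
Bits 0 -> C


Decoded message: GDACGDAC


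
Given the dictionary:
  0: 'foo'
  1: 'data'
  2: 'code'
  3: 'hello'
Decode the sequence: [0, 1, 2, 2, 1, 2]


Look up each index in the dictionary:
  0 -> 'foo'
  1 -> 'data'
  2 -> 'code'
  2 -> 'code'
  1 -> 'data'
  2 -> 'code'

Decoded: "foo data code code data code"


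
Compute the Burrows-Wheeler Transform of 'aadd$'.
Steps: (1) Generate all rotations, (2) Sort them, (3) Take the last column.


Rotations (sorted):
  0: $aadd -> last char: d
  1: aadd$ -> last char: $
  2: add$a -> last char: a
  3: d$aad -> last char: d
  4: dd$aa -> last char: a


BWT = d$ada


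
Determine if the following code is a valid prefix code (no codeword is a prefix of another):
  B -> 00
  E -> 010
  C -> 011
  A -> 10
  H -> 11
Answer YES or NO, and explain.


Checking each pair (does one codeword prefix another?):
  B='00' vs E='010': no prefix
  B='00' vs C='011': no prefix
  B='00' vs A='10': no prefix
  B='00' vs H='11': no prefix
  E='010' vs B='00': no prefix
  E='010' vs C='011': no prefix
  E='010' vs A='10': no prefix
  E='010' vs H='11': no prefix
  C='011' vs B='00': no prefix
  C='011' vs E='010': no prefix
  C='011' vs A='10': no prefix
  C='011' vs H='11': no prefix
  A='10' vs B='00': no prefix
  A='10' vs E='010': no prefix
  A='10' vs C='011': no prefix
  A='10' vs H='11': no prefix
  H='11' vs B='00': no prefix
  H='11' vs E='010': no prefix
  H='11' vs C='011': no prefix
  H='11' vs A='10': no prefix
No violation found over all pairs.

YES -- this is a valid prefix code. No codeword is a prefix of any other codeword.


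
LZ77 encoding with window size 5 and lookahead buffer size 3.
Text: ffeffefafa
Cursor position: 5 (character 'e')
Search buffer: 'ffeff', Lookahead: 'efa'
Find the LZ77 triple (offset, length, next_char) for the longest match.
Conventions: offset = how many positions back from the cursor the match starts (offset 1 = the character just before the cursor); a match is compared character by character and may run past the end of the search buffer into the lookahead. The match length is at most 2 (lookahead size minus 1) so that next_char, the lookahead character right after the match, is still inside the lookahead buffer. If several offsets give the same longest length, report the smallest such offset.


Try each offset into the search buffer:
  offset=1 (pos 4, char 'f'): match length 0
  offset=2 (pos 3, char 'f'): match length 0
  offset=3 (pos 2, char 'e'): match length 2
  offset=4 (pos 1, char 'f'): match length 0
  offset=5 (pos 0, char 'f'): match length 0
Longest match has length 2 at offset 3.
next_char = character at position 5 + 2 = 7 -> 'a'

Best match: offset=3, length=2 (matching 'ef' starting at position 2)
LZ77 triple: (3, 2, 'a')


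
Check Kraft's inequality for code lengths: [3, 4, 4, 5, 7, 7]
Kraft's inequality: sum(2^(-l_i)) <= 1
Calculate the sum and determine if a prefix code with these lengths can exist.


Sum = 2^(-3) + 2^(-4) + 2^(-4) + 2^(-5) + 2^(-7) + 2^(-7)
    = 0.125 + 0.0625 + 0.0625 + 0.03125 + 0.0078125 + 0.0078125
    = 38/128 = 0.296875
Since 0.296875 <= 1, Kraft's inequality IS satisfied.
A prefix code with these lengths CAN exist.

Kraft sum = 0.296875. Satisfied.


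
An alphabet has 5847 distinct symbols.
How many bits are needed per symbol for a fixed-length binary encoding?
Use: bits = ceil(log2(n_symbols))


log2(5847) = 12.5135
Bracket: 2^12 = 4096 < 5847 <= 2^13 = 8192
So ceil(log2(5847)) = 13

bits = ceil(log2(5847)) = ceil(12.5135) = 13 bits


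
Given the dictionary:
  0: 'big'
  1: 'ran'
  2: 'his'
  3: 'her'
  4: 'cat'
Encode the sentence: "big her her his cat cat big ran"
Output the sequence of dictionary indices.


Look up each word in the dictionary:
  'big' -> 0
  'her' -> 3
  'her' -> 3
  'his' -> 2
  'cat' -> 4
  'cat' -> 4
  'big' -> 0
  'ran' -> 1

Encoded: [0, 3, 3, 2, 4, 4, 0, 1]


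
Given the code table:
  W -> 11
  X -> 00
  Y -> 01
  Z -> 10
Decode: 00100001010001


Decoding:
00 -> X
10 -> Z
00 -> X
01 -> Y
01 -> Y
00 -> X
01 -> Y


Result: XZXYYXY


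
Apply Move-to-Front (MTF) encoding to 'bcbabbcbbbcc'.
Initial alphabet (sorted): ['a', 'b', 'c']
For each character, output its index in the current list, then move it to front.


MTF encoding:
'b': index 1 in ['a', 'b', 'c'] -> ['b', 'a', 'c']
'c': index 2 in ['b', 'a', 'c'] -> ['c', 'b', 'a']
'b': index 1 in ['c', 'b', 'a'] -> ['b', 'c', 'a']
'a': index 2 in ['b', 'c', 'a'] -> ['a', 'b', 'c']
'b': index 1 in ['a', 'b', 'c'] -> ['b', 'a', 'c']
'b': index 0 in ['b', 'a', 'c'] -> ['b', 'a', 'c']
'c': index 2 in ['b', 'a', 'c'] -> ['c', 'b', 'a']
'b': index 1 in ['c', 'b', 'a'] -> ['b', 'c', 'a']
'b': index 0 in ['b', 'c', 'a'] -> ['b', 'c', 'a']
'b': index 0 in ['b', 'c', 'a'] -> ['b', 'c', 'a']
'c': index 1 in ['b', 'c', 'a'] -> ['c', 'b', 'a']
'c': index 0 in ['c', 'b', 'a'] -> ['c', 'b', 'a']


Output: [1, 2, 1, 2, 1, 0, 2, 1, 0, 0, 1, 0]


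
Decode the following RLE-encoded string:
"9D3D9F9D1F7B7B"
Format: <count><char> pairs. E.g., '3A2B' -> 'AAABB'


Expanding each <count><char> pair:
  9D -> 'DDDDDDDDD'
  3D -> 'DDD'
  9F -> 'FFFFFFFFF'
  9D -> 'DDDDDDDDD'
  1F -> 'F'
  7B -> 'BBBBBBB'
  7B -> 'BBBBBBB'

Decoded = DDDDDDDDDDDDFFFFFFFFFDDDDDDDDDFBBBBBBBBBBBBBB


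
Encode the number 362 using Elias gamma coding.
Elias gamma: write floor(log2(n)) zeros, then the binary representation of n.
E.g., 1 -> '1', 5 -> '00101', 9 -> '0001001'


num_bits = floor(log2(362)) + 1 = 9
leading_zeros = num_bits - 1 = 8
binary(362) = 101101010

Elias gamma(362) = '00000000' + '101101010' = 00000000101101010 (17 bits)


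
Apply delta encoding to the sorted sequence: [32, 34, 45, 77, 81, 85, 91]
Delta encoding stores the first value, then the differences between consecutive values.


First value: 32
Deltas:
  34 - 32 = 2
  45 - 34 = 11
  77 - 45 = 32
  81 - 77 = 4
  85 - 81 = 4
  91 - 85 = 6


Delta encoded: [32, 2, 11, 32, 4, 4, 6]


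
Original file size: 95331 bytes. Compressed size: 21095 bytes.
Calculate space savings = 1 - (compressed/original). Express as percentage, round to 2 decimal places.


ratio = compressed/original = 21095/95331 = 0.221282
savings = 1 - ratio = 1 - 0.221282 = 0.778718
as a percentage: 0.778718 * 100 = 77.87%

Space savings = 1 - 21095/95331 = 77.87%


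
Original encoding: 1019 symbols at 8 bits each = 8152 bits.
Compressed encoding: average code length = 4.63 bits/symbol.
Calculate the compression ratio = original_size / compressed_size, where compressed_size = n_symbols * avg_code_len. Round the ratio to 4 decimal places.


original_size = n_symbols * orig_bits = 1019 * 8 = 8152 bits
compressed_size = n_symbols * avg_code_len = 1019 * 4.63 = 4717.97 bits
ratio = original_size / compressed_size = 8152 / 4717.97 = 1.7279

Compression ratio = 1.7279


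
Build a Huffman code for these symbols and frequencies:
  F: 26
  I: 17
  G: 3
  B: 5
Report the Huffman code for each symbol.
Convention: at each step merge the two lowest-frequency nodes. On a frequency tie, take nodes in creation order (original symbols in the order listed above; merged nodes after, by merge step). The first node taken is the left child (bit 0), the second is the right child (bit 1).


Huffman tree construction:
Step 1: Merge G(3) + B(5) = 8
Step 2: Merge (G+B)(8) + I(17) = 25
Step 3: Merge ((G+B)+I)(25) + F(26) = 51
Read each symbol's code off the tree from the root (left child = 0, right child = 1).

Codes:
  F: 1 (length 1)
  I: 01 (length 2)
  G: 000 (length 3)
  B: 001 (length 3)
Average code length: 84/51 = 1.6471 bits/symbol


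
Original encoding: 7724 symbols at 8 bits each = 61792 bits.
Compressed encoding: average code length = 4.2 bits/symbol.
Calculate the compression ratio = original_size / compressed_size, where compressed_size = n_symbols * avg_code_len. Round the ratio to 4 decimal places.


original_size = n_symbols * orig_bits = 7724 * 8 = 61792 bits
compressed_size = n_symbols * avg_code_len = 7724 * 4.2 = 32440.8 bits
ratio = original_size / compressed_size = 61792 / 32440.8 = 1.9048

Compression ratio = 1.9048


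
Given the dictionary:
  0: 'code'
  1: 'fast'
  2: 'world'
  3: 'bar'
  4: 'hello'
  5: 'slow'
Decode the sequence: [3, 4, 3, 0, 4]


Look up each index in the dictionary:
  3 -> 'bar'
  4 -> 'hello'
  3 -> 'bar'
  0 -> 'code'
  4 -> 'hello'

Decoded: "bar hello bar code hello"


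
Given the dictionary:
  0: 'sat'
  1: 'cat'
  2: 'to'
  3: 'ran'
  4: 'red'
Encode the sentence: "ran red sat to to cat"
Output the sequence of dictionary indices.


Look up each word in the dictionary:
  'ran' -> 3
  'red' -> 4
  'sat' -> 0
  'to' -> 2
  'to' -> 2
  'cat' -> 1

Encoded: [3, 4, 0, 2, 2, 1]


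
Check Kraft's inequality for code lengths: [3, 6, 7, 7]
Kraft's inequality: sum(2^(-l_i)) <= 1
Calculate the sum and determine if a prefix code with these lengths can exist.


Sum = 2^(-3) + 2^(-6) + 2^(-7) + 2^(-7)
    = 0.125 + 0.015625 + 0.0078125 + 0.0078125
    = 20/128 = 0.15625
Since 0.15625 <= 1, Kraft's inequality IS satisfied.
A prefix code with these lengths CAN exist.

Kraft sum = 0.15625. Satisfied.


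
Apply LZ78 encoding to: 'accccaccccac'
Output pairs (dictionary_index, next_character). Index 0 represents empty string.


LZ78 encoding steps:
Dictionary: {0: ''}
Step 1: w='' (idx 0), next='a' -> output (0, 'a'), add 'a' as idx 1
Step 2: w='' (idx 0), next='c' -> output (0, 'c'), add 'c' as idx 2
Step 3: w='c' (idx 2), next='c' -> output (2, 'c'), add 'cc' as idx 3
Step 4: w='c' (idx 2), next='a' -> output (2, 'a'), add 'ca' as idx 4
Step 5: w='cc' (idx 3), next='c' -> output (3, 'c'), add 'ccc' as idx 5
Step 6: w='ca' (idx 4), next='c' -> output (4, 'c'), add 'cac' as idx 6


Encoded: [(0, 'a'), (0, 'c'), (2, 'c'), (2, 'a'), (3, 'c'), (4, 'c')]


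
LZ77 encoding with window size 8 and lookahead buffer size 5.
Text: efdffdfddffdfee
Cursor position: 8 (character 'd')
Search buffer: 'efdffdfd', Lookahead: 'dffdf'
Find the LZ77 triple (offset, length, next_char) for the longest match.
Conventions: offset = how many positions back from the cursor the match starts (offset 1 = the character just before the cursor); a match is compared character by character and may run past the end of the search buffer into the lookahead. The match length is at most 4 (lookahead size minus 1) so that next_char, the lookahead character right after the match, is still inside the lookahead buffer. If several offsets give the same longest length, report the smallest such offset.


Try each offset into the search buffer:
  offset=1 (pos 7, char 'd'): match length 1
  offset=2 (pos 6, char 'f'): match length 0
  offset=3 (pos 5, char 'd'): match length 2
  offset=4 (pos 4, char 'f'): match length 0
  offset=5 (pos 3, char 'f'): match length 0
  offset=6 (pos 2, char 'd'): match length 4
  offset=7 (pos 1, char 'f'): match length 0
  offset=8 (pos 0, char 'e'): match length 0
Longest match has length 4 at offset 6.
next_char = character at position 8 + 4 = 12 -> 'f'

Best match: offset=6, length=4 (matching 'dffd' starting at position 2)
LZ77 triple: (6, 4, 'f')


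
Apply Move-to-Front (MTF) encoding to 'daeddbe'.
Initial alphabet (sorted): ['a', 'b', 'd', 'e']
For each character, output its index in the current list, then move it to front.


MTF encoding:
'd': index 2 in ['a', 'b', 'd', 'e'] -> ['d', 'a', 'b', 'e']
'a': index 1 in ['d', 'a', 'b', 'e'] -> ['a', 'd', 'b', 'e']
'e': index 3 in ['a', 'd', 'b', 'e'] -> ['e', 'a', 'd', 'b']
'd': index 2 in ['e', 'a', 'd', 'b'] -> ['d', 'e', 'a', 'b']
'd': index 0 in ['d', 'e', 'a', 'b'] -> ['d', 'e', 'a', 'b']
'b': index 3 in ['d', 'e', 'a', 'b'] -> ['b', 'd', 'e', 'a']
'e': index 2 in ['b', 'd', 'e', 'a'] -> ['e', 'b', 'd', 'a']


Output: [2, 1, 3, 2, 0, 3, 2]


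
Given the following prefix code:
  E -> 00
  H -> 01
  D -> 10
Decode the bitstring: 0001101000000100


Decoding step by step:
Bits 00 -> E
Bits 01 -> H
Bits 10 -> D
Bits 10 -> D
Bits 00 -> E
Bits 00 -> E
Bits 01 -> H
Bits 00 -> E


Decoded message: EHDDEEHE


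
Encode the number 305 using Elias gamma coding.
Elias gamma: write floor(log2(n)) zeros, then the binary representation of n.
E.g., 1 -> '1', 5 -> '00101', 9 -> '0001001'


num_bits = floor(log2(305)) + 1 = 9
leading_zeros = num_bits - 1 = 8
binary(305) = 100110001

Elias gamma(305) = '00000000' + '100110001' = 00000000100110001 (17 bits)


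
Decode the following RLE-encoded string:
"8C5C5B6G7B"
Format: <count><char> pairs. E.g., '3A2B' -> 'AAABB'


Expanding each <count><char> pair:
  8C -> 'CCCCCCCC'
  5C -> 'CCCCC'
  5B -> 'BBBBB'
  6G -> 'GGGGGG'
  7B -> 'BBBBBBB'

Decoded = CCCCCCCCCCCCCBBBBBGGGGGGBBBBBBB


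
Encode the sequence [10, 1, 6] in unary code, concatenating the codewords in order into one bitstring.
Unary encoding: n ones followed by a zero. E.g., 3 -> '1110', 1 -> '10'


Encode each number as n ones followed by a terminating 0:
  10 -> 11111111110 (11 bits)
  1 -> 10 (2 bits)
  6 -> 1111110 (7 bits)
Total length = 11 + 2 + 7 = 20 bits.

Unary([10, 1, 6]) = 11111111110101111110 (20 bits)


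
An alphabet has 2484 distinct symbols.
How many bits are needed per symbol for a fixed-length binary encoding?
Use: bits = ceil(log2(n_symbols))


log2(2484) = 11.2784
Bracket: 2^11 = 2048 < 2484 <= 2^12 = 4096
So ceil(log2(2484)) = 12

bits = ceil(log2(2484)) = ceil(11.2784) = 12 bits


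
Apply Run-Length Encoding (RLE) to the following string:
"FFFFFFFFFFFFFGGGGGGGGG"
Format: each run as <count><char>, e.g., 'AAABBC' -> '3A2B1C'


Scanning runs left to right:
  i=0: run of 'F' x 13 -> '13F'
  i=13: run of 'G' x 9 -> '9G'

RLE = 13F9G


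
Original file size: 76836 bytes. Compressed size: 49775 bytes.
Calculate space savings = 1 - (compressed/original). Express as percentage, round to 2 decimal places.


ratio = compressed/original = 49775/76836 = 0.647808
savings = 1 - ratio = 1 - 0.647808 = 0.352192
as a percentage: 0.352192 * 100 = 35.22%

Space savings = 1 - 49775/76836 = 35.22%


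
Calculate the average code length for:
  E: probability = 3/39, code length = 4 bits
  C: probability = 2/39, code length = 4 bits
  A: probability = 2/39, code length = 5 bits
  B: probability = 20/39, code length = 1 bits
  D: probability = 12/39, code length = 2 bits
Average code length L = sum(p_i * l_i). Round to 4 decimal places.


Weighted contributions p_i * l_i:
  E: (3/39) * 4 = 12/39
  C: (2/39) * 4 = 8/39
  A: (2/39) * 5 = 10/39
  B: (20/39) * 1 = 20/39
  D: (12/39) * 2 = 24/39
Sum = (12 + 8 + 10 + 20 + 24)/39 = 74/39

L = 74/39 = 1.8974 bits/symbol


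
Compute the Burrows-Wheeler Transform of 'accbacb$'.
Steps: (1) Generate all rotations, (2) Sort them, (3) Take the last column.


Rotations (sorted):
  0: $accbacb -> last char: b
  1: acb$accb -> last char: b
  2: accbacb$ -> last char: $
  3: b$accbac -> last char: c
  4: bacb$acc -> last char: c
  5: cb$accba -> last char: a
  6: cbacb$ac -> last char: c
  7: ccbacb$a -> last char: a


BWT = bb$ccaca


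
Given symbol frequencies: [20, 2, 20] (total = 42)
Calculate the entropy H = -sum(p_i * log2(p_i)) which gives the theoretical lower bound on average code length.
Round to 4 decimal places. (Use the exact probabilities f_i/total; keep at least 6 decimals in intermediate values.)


Per-symbol terms -p_i * log2(p_i) with p_i = f_i/42:
  p = 20/42 = 0.476190: log2(p) = -1.070389, -p*log2(p) = 0.509709
  p = 2/42 = 0.047619: log2(p) = -4.392317, -p*log2(p) = 0.209158
  p = 20/42 = 0.476190: log2(p) = -1.070389, -p*log2(p) = 0.509709
H = 0.509709 + 0.209158 + 0.509709 = 1.228576

H = 1.2286 bits/symbol


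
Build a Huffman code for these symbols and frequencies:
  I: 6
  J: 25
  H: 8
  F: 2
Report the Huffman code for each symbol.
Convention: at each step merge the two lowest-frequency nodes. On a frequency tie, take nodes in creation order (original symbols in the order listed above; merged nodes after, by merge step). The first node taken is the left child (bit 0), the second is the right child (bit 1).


Huffman tree construction:
Step 1: Merge F(2) + I(6) = 8
Step 2: Merge H(8) + (F+I)(8) = 16
Step 3: Merge (H+(F+I))(16) + J(25) = 41
Read each symbol's code off the tree from the root (left child = 0, right child = 1).

Codes:
  I: 011 (length 3)
  J: 1 (length 1)
  H: 00 (length 2)
  F: 010 (length 3)
Average code length: 65/41 = 1.5854 bits/symbol


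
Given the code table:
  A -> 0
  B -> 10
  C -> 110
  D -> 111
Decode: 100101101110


Decoding:
10 -> B
0 -> A
10 -> B
110 -> C
111 -> D
0 -> A


Result: BABCDA


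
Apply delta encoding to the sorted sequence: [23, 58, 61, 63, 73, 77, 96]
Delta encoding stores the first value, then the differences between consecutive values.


First value: 23
Deltas:
  58 - 23 = 35
  61 - 58 = 3
  63 - 61 = 2
  73 - 63 = 10
  77 - 73 = 4
  96 - 77 = 19


Delta encoded: [23, 35, 3, 2, 10, 4, 19]


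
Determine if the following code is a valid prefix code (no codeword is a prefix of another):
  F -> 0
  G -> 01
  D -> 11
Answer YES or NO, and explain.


Checking each pair (does one codeword prefix another?):
  F='0' vs G='01': prefix -- VIOLATION

NO -- this is NOT a valid prefix code. F (0) is a prefix of G (01).


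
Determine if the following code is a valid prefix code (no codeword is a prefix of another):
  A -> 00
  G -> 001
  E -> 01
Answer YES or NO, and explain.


Checking each pair (does one codeword prefix another?):
  A='00' vs G='001': prefix -- VIOLATION

NO -- this is NOT a valid prefix code. A (00) is a prefix of G (001).


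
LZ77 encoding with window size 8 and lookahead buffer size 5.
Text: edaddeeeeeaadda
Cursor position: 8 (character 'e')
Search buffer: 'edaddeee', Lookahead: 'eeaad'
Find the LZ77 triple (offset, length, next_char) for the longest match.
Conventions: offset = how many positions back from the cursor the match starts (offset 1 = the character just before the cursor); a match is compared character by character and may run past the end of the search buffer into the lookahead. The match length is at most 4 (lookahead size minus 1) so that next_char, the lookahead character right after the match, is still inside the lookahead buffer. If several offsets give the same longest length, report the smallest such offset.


Try each offset into the search buffer:
  offset=1 (pos 7, char 'e'): match length 2
  offset=2 (pos 6, char 'e'): match length 2
  offset=3 (pos 5, char 'e'): match length 2
  offset=4 (pos 4, char 'd'): match length 0
  offset=5 (pos 3, char 'd'): match length 0
  offset=6 (pos 2, char 'a'): match length 0
  offset=7 (pos 1, char 'd'): match length 0
  offset=8 (pos 0, char 'e'): match length 1
Longest match has length 2, found at offsets 1, 2, 3; take the smallest, offset 1.
next_char = character at position 8 + 2 = 10 -> 'a'

Best match: offset=1, length=2 (matching 'ee' starting at position 7)
LZ77 triple: (1, 2, 'a')


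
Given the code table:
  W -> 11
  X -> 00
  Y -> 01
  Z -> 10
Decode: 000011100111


Decoding:
00 -> X
00 -> X
11 -> W
10 -> Z
01 -> Y
11 -> W


Result: XXWZYW


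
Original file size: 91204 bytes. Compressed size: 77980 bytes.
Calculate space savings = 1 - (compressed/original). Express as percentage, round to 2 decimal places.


ratio = compressed/original = 77980/91204 = 0.855006
savings = 1 - ratio = 1 - 0.855006 = 0.144994
as a percentage: 0.144994 * 100 = 14.5%

Space savings = 1 - 77980/91204 = 14.5%


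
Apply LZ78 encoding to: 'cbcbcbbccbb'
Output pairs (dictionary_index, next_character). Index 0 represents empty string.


LZ78 encoding steps:
Dictionary: {0: ''}
Step 1: w='' (idx 0), next='c' -> output (0, 'c'), add 'c' as idx 1
Step 2: w='' (idx 0), next='b' -> output (0, 'b'), add 'b' as idx 2
Step 3: w='c' (idx 1), next='b' -> output (1, 'b'), add 'cb' as idx 3
Step 4: w='cb' (idx 3), next='b' -> output (3, 'b'), add 'cbb' as idx 4
Step 5: w='c' (idx 1), next='c' -> output (1, 'c'), add 'cc' as idx 5
Step 6: w='b' (idx 2), next='b' -> output (2, 'b'), add 'bb' as idx 6


Encoded: [(0, 'c'), (0, 'b'), (1, 'b'), (3, 'b'), (1, 'c'), (2, 'b')]


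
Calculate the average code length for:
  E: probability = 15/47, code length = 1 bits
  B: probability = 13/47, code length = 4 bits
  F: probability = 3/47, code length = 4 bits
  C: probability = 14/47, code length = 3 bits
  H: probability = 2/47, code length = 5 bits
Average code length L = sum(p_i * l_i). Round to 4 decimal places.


Weighted contributions p_i * l_i:
  E: (15/47) * 1 = 15/47
  B: (13/47) * 4 = 52/47
  F: (3/47) * 4 = 12/47
  C: (14/47) * 3 = 42/47
  H: (2/47) * 5 = 10/47
Sum = (15 + 52 + 12 + 42 + 10)/47 = 131/47

L = 131/47 = 2.7872 bits/symbol


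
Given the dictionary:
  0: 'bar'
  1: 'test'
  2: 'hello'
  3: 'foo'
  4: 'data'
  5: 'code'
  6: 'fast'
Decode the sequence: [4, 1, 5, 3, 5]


Look up each index in the dictionary:
  4 -> 'data'
  1 -> 'test'
  5 -> 'code'
  3 -> 'foo'
  5 -> 'code'

Decoded: "data test code foo code"


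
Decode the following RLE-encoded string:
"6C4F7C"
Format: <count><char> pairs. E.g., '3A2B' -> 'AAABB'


Expanding each <count><char> pair:
  6C -> 'CCCCCC'
  4F -> 'FFFF'
  7C -> 'CCCCCCC'

Decoded = CCCCCCFFFFCCCCCCC


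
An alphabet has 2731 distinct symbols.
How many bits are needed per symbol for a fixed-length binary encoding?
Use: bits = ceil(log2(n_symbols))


log2(2731) = 11.4152
Bracket: 2^11 = 2048 < 2731 <= 2^12 = 4096
So ceil(log2(2731)) = 12

bits = ceil(log2(2731)) = ceil(11.4152) = 12 bits


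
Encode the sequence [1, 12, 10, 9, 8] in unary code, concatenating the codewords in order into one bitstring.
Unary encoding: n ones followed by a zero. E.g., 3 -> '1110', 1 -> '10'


Encode each number as n ones followed by a terminating 0:
  1 -> 10 (2 bits)
  12 -> 1111111111110 (13 bits)
  10 -> 11111111110 (11 bits)
  9 -> 1111111110 (10 bits)
  8 -> 111111110 (9 bits)
Total length = 2 + 13 + 11 + 10 + 9 = 45 bits.

Unary([1, 12, 10, 9, 8]) = 101111111111110111111111101111111110111111110 (45 bits)


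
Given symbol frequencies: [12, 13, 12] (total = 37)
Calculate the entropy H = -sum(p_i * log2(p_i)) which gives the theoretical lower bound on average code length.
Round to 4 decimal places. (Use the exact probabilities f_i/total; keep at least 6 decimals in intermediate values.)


Per-symbol terms -p_i * log2(p_i) with p_i = f_i/37:
  p = 12/37 = 0.324324: log2(p) = -1.624491, -p*log2(p) = 0.526862
  p = 13/37 = 0.351351: log2(p) = -1.509014, -p*log2(p) = 0.530194
  p = 12/37 = 0.324324: log2(p) = -1.624491, -p*log2(p) = 0.526862
H = 0.526862 + 0.530194 + 0.526862 = 1.583918

H = 1.5839 bits/symbol


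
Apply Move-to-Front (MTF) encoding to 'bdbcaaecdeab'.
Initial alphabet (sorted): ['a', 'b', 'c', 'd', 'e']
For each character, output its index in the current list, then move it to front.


MTF encoding:
'b': index 1 in ['a', 'b', 'c', 'd', 'e'] -> ['b', 'a', 'c', 'd', 'e']
'd': index 3 in ['b', 'a', 'c', 'd', 'e'] -> ['d', 'b', 'a', 'c', 'e']
'b': index 1 in ['d', 'b', 'a', 'c', 'e'] -> ['b', 'd', 'a', 'c', 'e']
'c': index 3 in ['b', 'd', 'a', 'c', 'e'] -> ['c', 'b', 'd', 'a', 'e']
'a': index 3 in ['c', 'b', 'd', 'a', 'e'] -> ['a', 'c', 'b', 'd', 'e']
'a': index 0 in ['a', 'c', 'b', 'd', 'e'] -> ['a', 'c', 'b', 'd', 'e']
'e': index 4 in ['a', 'c', 'b', 'd', 'e'] -> ['e', 'a', 'c', 'b', 'd']
'c': index 2 in ['e', 'a', 'c', 'b', 'd'] -> ['c', 'e', 'a', 'b', 'd']
'd': index 4 in ['c', 'e', 'a', 'b', 'd'] -> ['d', 'c', 'e', 'a', 'b']
'e': index 2 in ['d', 'c', 'e', 'a', 'b'] -> ['e', 'd', 'c', 'a', 'b']
'a': index 3 in ['e', 'd', 'c', 'a', 'b'] -> ['a', 'e', 'd', 'c', 'b']
'b': index 4 in ['a', 'e', 'd', 'c', 'b'] -> ['b', 'a', 'e', 'd', 'c']


Output: [1, 3, 1, 3, 3, 0, 4, 2, 4, 2, 3, 4]


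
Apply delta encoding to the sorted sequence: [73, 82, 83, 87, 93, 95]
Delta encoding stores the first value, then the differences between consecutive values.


First value: 73
Deltas:
  82 - 73 = 9
  83 - 82 = 1
  87 - 83 = 4
  93 - 87 = 6
  95 - 93 = 2


Delta encoded: [73, 9, 1, 4, 6, 2]


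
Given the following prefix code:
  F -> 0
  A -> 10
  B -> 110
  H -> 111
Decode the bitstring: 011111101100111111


Decoding step by step:
Bits 0 -> F
Bits 111 -> H
Bits 111 -> H
Bits 0 -> F
Bits 110 -> B
Bits 0 -> F
Bits 111 -> H
Bits 111 -> H


Decoded message: FHHFBFHH


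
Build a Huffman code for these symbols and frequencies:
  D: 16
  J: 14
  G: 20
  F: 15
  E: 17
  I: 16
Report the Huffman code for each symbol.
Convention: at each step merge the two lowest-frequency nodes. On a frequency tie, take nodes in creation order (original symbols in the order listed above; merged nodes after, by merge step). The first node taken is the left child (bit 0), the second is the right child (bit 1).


Huffman tree construction:
Step 1: Merge J(14) + F(15) = 29
Step 2: Merge D(16) + I(16) = 32
Step 3: Merge E(17) + G(20) = 37
Step 4: Merge (J+F)(29) + (D+I)(32) = 61
Step 5: Merge (E+G)(37) + ((J+F)+(D+I))(61) = 98
Read each symbol's code off the tree from the root (left child = 0, right child = 1).

Codes:
  D: 110 (length 3)
  J: 100 (length 3)
  G: 01 (length 2)
  F: 101 (length 3)
  E: 00 (length 2)
  I: 111 (length 3)
Average code length: 257/98 = 2.6224 bits/symbol


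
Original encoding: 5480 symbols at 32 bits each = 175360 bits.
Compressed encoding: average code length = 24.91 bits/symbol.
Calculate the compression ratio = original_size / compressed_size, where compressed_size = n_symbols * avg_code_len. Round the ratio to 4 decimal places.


original_size = n_symbols * orig_bits = 5480 * 32 = 175360 bits
compressed_size = n_symbols * avg_code_len = 5480 * 24.91 = 136506.8 bits
ratio = original_size / compressed_size = 175360 / 136506.8 = 1.2846

Compression ratio = 1.2846


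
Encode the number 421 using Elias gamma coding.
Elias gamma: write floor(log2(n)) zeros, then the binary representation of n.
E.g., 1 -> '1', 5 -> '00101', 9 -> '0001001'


num_bits = floor(log2(421)) + 1 = 9
leading_zeros = num_bits - 1 = 8
binary(421) = 110100101

Elias gamma(421) = '00000000' + '110100101' = 00000000110100101 (17 bits)


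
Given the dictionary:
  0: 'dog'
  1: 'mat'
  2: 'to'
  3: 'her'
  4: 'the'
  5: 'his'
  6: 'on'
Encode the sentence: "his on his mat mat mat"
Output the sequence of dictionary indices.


Look up each word in the dictionary:
  'his' -> 5
  'on' -> 6
  'his' -> 5
  'mat' -> 1
  'mat' -> 1
  'mat' -> 1

Encoded: [5, 6, 5, 1, 1, 1]


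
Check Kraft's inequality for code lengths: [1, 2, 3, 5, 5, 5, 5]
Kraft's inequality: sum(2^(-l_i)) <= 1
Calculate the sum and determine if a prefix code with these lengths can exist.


Sum = 2^(-1) + 2^(-2) + 2^(-3) + 2^(-5) + 2^(-5) + 2^(-5) + 2^(-5)
    = 0.5 + 0.25 + 0.125 + 0.03125 + 0.03125 + 0.03125 + 0.03125
    = 32/32 = 1.0
Since 1.0 <= 1, Kraft's inequality IS satisfied.
A prefix code with these lengths CAN exist.

Kraft sum = 1.0. Satisfied.


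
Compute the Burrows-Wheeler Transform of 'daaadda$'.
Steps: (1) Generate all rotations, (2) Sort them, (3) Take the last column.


Rotations (sorted):
  0: $daaadda -> last char: a
  1: a$daaadd -> last char: d
  2: aaadda$d -> last char: d
  3: aadda$da -> last char: a
  4: adda$daa -> last char: a
  5: da$daaad -> last char: d
  6: daaadda$ -> last char: $
  7: dda$daaa -> last char: a


BWT = addaad$a


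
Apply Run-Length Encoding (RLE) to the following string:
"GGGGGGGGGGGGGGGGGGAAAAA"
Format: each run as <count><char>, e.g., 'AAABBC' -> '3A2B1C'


Scanning runs left to right:
  i=0: run of 'G' x 18 -> '18G'
  i=18: run of 'A' x 5 -> '5A'

RLE = 18G5A


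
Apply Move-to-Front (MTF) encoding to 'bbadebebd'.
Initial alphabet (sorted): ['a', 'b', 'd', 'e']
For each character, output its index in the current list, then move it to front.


MTF encoding:
'b': index 1 in ['a', 'b', 'd', 'e'] -> ['b', 'a', 'd', 'e']
'b': index 0 in ['b', 'a', 'd', 'e'] -> ['b', 'a', 'd', 'e']
'a': index 1 in ['b', 'a', 'd', 'e'] -> ['a', 'b', 'd', 'e']
'd': index 2 in ['a', 'b', 'd', 'e'] -> ['d', 'a', 'b', 'e']
'e': index 3 in ['d', 'a', 'b', 'e'] -> ['e', 'd', 'a', 'b']
'b': index 3 in ['e', 'd', 'a', 'b'] -> ['b', 'e', 'd', 'a']
'e': index 1 in ['b', 'e', 'd', 'a'] -> ['e', 'b', 'd', 'a']
'b': index 1 in ['e', 'b', 'd', 'a'] -> ['b', 'e', 'd', 'a']
'd': index 2 in ['b', 'e', 'd', 'a'] -> ['d', 'b', 'e', 'a']


Output: [1, 0, 1, 2, 3, 3, 1, 1, 2]


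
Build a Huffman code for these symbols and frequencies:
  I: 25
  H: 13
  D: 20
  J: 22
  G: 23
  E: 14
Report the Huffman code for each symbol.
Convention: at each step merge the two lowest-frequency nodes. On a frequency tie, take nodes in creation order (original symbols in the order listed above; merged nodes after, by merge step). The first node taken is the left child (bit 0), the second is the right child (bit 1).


Huffman tree construction:
Step 1: Merge H(13) + E(14) = 27
Step 2: Merge D(20) + J(22) = 42
Step 3: Merge G(23) + I(25) = 48
Step 4: Merge (H+E)(27) + (D+J)(42) = 69
Step 5: Merge (G+I)(48) + ((H+E)+(D+J))(69) = 117
Read each symbol's code off the tree from the root (left child = 0, right child = 1).

Codes:
  I: 01 (length 2)
  H: 100 (length 3)
  D: 110 (length 3)
  J: 111 (length 3)
  G: 00 (length 2)
  E: 101 (length 3)
Average code length: 303/117 = 2.5897 bits/symbol


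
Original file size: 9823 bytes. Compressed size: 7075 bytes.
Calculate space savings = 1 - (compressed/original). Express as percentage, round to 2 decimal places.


ratio = compressed/original = 7075/9823 = 0.720248
savings = 1 - ratio = 1 - 0.720248 = 0.279752
as a percentage: 0.279752 * 100 = 27.98%

Space savings = 1 - 7075/9823 = 27.98%


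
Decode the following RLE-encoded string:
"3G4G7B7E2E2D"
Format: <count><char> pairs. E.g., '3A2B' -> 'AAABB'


Expanding each <count><char> pair:
  3G -> 'GGG'
  4G -> 'GGGG'
  7B -> 'BBBBBBB'
  7E -> 'EEEEEEE'
  2E -> 'EE'
  2D -> 'DD'

Decoded = GGGGGGGBBBBBBBEEEEEEEEEDD


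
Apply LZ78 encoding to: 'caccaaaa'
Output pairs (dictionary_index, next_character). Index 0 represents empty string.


LZ78 encoding steps:
Dictionary: {0: ''}
Step 1: w='' (idx 0), next='c' -> output (0, 'c'), add 'c' as idx 1
Step 2: w='' (idx 0), next='a' -> output (0, 'a'), add 'a' as idx 2
Step 3: w='c' (idx 1), next='c' -> output (1, 'c'), add 'cc' as idx 3
Step 4: w='a' (idx 2), next='a' -> output (2, 'a'), add 'aa' as idx 4
Step 5: w='aa' (idx 4), end of input -> output (4, '')


Encoded: [(0, 'c'), (0, 'a'), (1, 'c'), (2, 'a'), (4, '')]


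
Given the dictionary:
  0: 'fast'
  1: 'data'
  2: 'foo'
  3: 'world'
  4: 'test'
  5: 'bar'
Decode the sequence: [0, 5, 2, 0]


Look up each index in the dictionary:
  0 -> 'fast'
  5 -> 'bar'
  2 -> 'foo'
  0 -> 'fast'

Decoded: "fast bar foo fast"


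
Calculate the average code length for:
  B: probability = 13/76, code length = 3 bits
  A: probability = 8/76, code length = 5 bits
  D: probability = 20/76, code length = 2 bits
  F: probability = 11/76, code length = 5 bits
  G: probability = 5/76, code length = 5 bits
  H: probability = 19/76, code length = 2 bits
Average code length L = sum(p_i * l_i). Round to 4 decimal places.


Weighted contributions p_i * l_i:
  B: (13/76) * 3 = 39/76
  A: (8/76) * 5 = 40/76
  D: (20/76) * 2 = 40/76
  F: (11/76) * 5 = 55/76
  G: (5/76) * 5 = 25/76
  H: (19/76) * 2 = 38/76
Sum = (39 + 40 + 40 + 55 + 25 + 38)/76 = 237/76

L = 237/76 = 3.1184 bits/symbol


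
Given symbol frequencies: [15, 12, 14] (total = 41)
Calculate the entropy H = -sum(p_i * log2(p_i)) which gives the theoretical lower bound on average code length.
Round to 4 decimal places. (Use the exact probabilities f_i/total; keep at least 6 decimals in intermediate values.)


Per-symbol terms -p_i * log2(p_i) with p_i = f_i/41:
  p = 15/41 = 0.365854: log2(p) = -1.450661, -p*log2(p) = 0.530730
  p = 12/41 = 0.292683: log2(p) = -1.772590, -p*log2(p) = 0.518807
  p = 14/41 = 0.341463: log2(p) = -1.550197, -p*log2(p) = 0.529336
H = 0.530730 + 0.518807 + 0.529336 = 1.578873

H = 1.5789 bits/symbol


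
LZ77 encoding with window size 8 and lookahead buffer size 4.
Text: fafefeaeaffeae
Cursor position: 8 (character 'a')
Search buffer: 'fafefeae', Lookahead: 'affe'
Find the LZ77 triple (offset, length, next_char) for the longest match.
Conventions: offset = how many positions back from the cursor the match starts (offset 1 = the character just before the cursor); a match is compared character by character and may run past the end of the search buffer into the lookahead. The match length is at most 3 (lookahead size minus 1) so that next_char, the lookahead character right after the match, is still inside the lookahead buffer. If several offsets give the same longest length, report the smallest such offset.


Try each offset into the search buffer:
  offset=1 (pos 7, char 'e'): match length 0
  offset=2 (pos 6, char 'a'): match length 1
  offset=3 (pos 5, char 'e'): match length 0
  offset=4 (pos 4, char 'f'): match length 0
  offset=5 (pos 3, char 'e'): match length 0
  offset=6 (pos 2, char 'f'): match length 0
  offset=7 (pos 1, char 'a'): match length 2
  offset=8 (pos 0, char 'f'): match length 0
Longest match has length 2 at offset 7.
next_char = character at position 8 + 2 = 10 -> 'f'

Best match: offset=7, length=2 (matching 'af' starting at position 1)
LZ77 triple: (7, 2, 'f')


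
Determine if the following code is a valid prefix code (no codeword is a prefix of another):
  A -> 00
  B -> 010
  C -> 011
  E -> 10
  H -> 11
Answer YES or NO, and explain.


Checking each pair (does one codeword prefix another?):
  A='00' vs B='010': no prefix
  A='00' vs C='011': no prefix
  A='00' vs E='10': no prefix
  A='00' vs H='11': no prefix
  B='010' vs A='00': no prefix
  B='010' vs C='011': no prefix
  B='010' vs E='10': no prefix
  B='010' vs H='11': no prefix
  C='011' vs A='00': no prefix
  C='011' vs B='010': no prefix
  C='011' vs E='10': no prefix
  C='011' vs H='11': no prefix
  E='10' vs A='00': no prefix
  E='10' vs B='010': no prefix
  E='10' vs C='011': no prefix
  E='10' vs H='11': no prefix
  H='11' vs A='00': no prefix
  H='11' vs B='010': no prefix
  H='11' vs C='011': no prefix
  H='11' vs E='10': no prefix
No violation found over all pairs.

YES -- this is a valid prefix code. No codeword is a prefix of any other codeword.


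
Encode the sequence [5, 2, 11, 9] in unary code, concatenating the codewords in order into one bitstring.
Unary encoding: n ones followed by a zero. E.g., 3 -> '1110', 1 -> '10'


Encode each number as n ones followed by a terminating 0:
  5 -> 111110 (6 bits)
  2 -> 110 (3 bits)
  11 -> 111111111110 (12 bits)
  9 -> 1111111110 (10 bits)
Total length = 6 + 3 + 12 + 10 = 31 bits.

Unary([5, 2, 11, 9]) = 1111101101111111111101111111110 (31 bits)


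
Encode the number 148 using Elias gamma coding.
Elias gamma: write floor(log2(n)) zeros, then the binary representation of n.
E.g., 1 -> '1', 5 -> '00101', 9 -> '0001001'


num_bits = floor(log2(148)) + 1 = 8
leading_zeros = num_bits - 1 = 7
binary(148) = 10010100

Elias gamma(148) = '0000000' + '10010100' = 000000010010100 (15 bits)


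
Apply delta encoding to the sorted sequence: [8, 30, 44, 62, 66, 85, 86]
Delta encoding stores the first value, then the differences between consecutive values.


First value: 8
Deltas:
  30 - 8 = 22
  44 - 30 = 14
  62 - 44 = 18
  66 - 62 = 4
  85 - 66 = 19
  86 - 85 = 1


Delta encoded: [8, 22, 14, 18, 4, 19, 1]
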